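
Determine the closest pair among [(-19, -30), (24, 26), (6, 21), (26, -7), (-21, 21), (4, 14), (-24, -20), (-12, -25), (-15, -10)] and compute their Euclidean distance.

Computing all pairwise distances among 9 points:

d((-19, -30), (24, 26)) = 70.6045
d((-19, -30), (6, 21)) = 56.7979
d((-19, -30), (26, -7)) = 50.5371
d((-19, -30), (-21, 21)) = 51.0392
d((-19, -30), (4, 14)) = 49.6488
d((-19, -30), (-24, -20)) = 11.1803
d((-19, -30), (-12, -25)) = 8.6023
d((-19, -30), (-15, -10)) = 20.3961
d((24, 26), (6, 21)) = 18.6815
d((24, 26), (26, -7)) = 33.0606
d((24, 26), (-21, 21)) = 45.2769
d((24, 26), (4, 14)) = 23.3238
d((24, 26), (-24, -20)) = 66.4831
d((24, 26), (-12, -25)) = 62.426
d((24, 26), (-15, -10)) = 53.0754
d((6, 21), (26, -7)) = 34.4093
d((6, 21), (-21, 21)) = 27.0
d((6, 21), (4, 14)) = 7.2801 <-- minimum
d((6, 21), (-24, -20)) = 50.8035
d((6, 21), (-12, -25)) = 49.3964
d((6, 21), (-15, -10)) = 37.4433
d((26, -7), (-21, 21)) = 54.7083
d((26, -7), (4, 14)) = 30.4138
d((26, -7), (-24, -20)) = 51.6624
d((26, -7), (-12, -25)) = 42.0476
d((26, -7), (-15, -10)) = 41.1096
d((-21, 21), (4, 14)) = 25.9615
d((-21, 21), (-24, -20)) = 41.1096
d((-21, 21), (-12, -25)) = 46.8722
d((-21, 21), (-15, -10)) = 31.5753
d((4, 14), (-24, -20)) = 44.0454
d((4, 14), (-12, -25)) = 42.1545
d((4, 14), (-15, -10)) = 30.6105
d((-24, -20), (-12, -25)) = 13.0
d((-24, -20), (-15, -10)) = 13.4536
d((-12, -25), (-15, -10)) = 15.2971

Closest pair: (6, 21) and (4, 14) with distance 7.2801

The closest pair is (6, 21) and (4, 14) with Euclidean distance 7.2801. For 9 points, brute-force pairwise comparison is shown above. For large n, the divide-and-conquer algorithm (sort by x, recurse on halves, check the dividing strip) achieves O(n log n).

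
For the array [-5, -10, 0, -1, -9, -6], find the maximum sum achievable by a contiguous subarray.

Using Kadane's algorithm on [-5, -10, 0, -1, -9, -6]:

Scanning through the array:
Position 1 (value -10): max_ending_here = -10, max_so_far = -5
Position 2 (value 0): max_ending_here = 0, max_so_far = 0
Position 3 (value -1): max_ending_here = -1, max_so_far = 0
Position 4 (value -9): max_ending_here = -9, max_so_far = 0
Position 5 (value -6): max_ending_here = -6, max_so_far = 0

Maximum subarray: [0]
Maximum sum: 0

The maximum subarray is [0] with sum 0. This subarray runs from index 2 to index 2.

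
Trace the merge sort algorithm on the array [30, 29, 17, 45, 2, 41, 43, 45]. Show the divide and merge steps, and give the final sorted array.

Merge sort trace:

Split: [30, 29, 17, 45, 2, 41, 43, 45] -> [30, 29, 17, 45] and [2, 41, 43, 45]
  Split: [30, 29, 17, 45] -> [30, 29] and [17, 45]
    Split: [30, 29] -> [30] and [29]
    Merge: [30] + [29] -> [29, 30]
    Split: [17, 45] -> [17] and [45]
    Merge: [17] + [45] -> [17, 45]
  Merge: [29, 30] + [17, 45] -> [17, 29, 30, 45]
  Split: [2, 41, 43, 45] -> [2, 41] and [43, 45]
    Split: [2, 41] -> [2] and [41]
    Merge: [2] + [41] -> [2, 41]
    Split: [43, 45] -> [43] and [45]
    Merge: [43] + [45] -> [43, 45]
  Merge: [2, 41] + [43, 45] -> [2, 41, 43, 45]
Merge: [17, 29, 30, 45] + [2, 41, 43, 45] -> [2, 17, 29, 30, 41, 43, 45, 45]

Final sorted array: [2, 17, 29, 30, 41, 43, 45, 45]

The merge sort proceeds by recursively splitting the array and merging sorted halves.
After all merges, the sorted array is [2, 17, 29, 30, 41, 43, 45, 45].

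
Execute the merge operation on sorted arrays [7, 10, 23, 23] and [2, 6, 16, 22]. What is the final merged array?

Merging process:

Compare 7 vs 2: take 2 from right. Merged: [2]
Compare 7 vs 6: take 6 from right. Merged: [2, 6]
Compare 7 vs 16: take 7 from left. Merged: [2, 6, 7]
Compare 10 vs 16: take 10 from left. Merged: [2, 6, 7, 10]
Compare 23 vs 16: take 16 from right. Merged: [2, 6, 7, 10, 16]
Compare 23 vs 22: take 22 from right. Merged: [2, 6, 7, 10, 16, 22]
Append remaining from left: [23, 23]. Merged: [2, 6, 7, 10, 16, 22, 23, 23]

Final merged array: [2, 6, 7, 10, 16, 22, 23, 23]
Total comparisons: 6

The merged array is [2, 6, 7, 10, 16, 22, 23, 23], requiring 6 comparisons. The merge step runs in O(n) time where n is the total number of elements.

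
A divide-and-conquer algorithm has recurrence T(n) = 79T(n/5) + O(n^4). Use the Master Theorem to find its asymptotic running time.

Master Theorem for T(n) = 79T(n/5) + O(n^4):

a = 79, b = 5, c = 4
log_b(a) = log_5(79) = 2.7149

Case 3: c = 4 > log_5(79) = 2.7149
T(n) = O(n^4) = O(n^4)

For T(n) = 79T(n/5) + O(n^4): log_5(79) = 2.7149. This is Case 3 of the Master Theorem (c > log_b(a), work dominated by root), giving O(n^4).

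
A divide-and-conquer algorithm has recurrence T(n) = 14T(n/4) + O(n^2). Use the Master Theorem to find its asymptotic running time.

Master Theorem for T(n) = 14T(n/4) + O(n^2):

a = 14, b = 4, c = 2
log_b(a) = log_4(14) = 1.9037

Case 3: c = 2 > log_4(14) = 1.9037
T(n) = O(n^2) = O(n^2)

For T(n) = 14T(n/4) + O(n^2): log_4(14) = 1.9037. This is Case 3 of the Master Theorem (c > log_b(a), work dominated by root), giving O(n^2).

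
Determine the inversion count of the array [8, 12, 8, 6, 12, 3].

Finding inversions in [8, 12, 8, 6, 12, 3]:

(0, 3): arr[0]=8 > arr[3]=6
(0, 5): arr[0]=8 > arr[5]=3
(1, 2): arr[1]=12 > arr[2]=8
(1, 3): arr[1]=12 > arr[3]=6
(1, 5): arr[1]=12 > arr[5]=3
(2, 3): arr[2]=8 > arr[3]=6
(2, 5): arr[2]=8 > arr[5]=3
(3, 5): arr[3]=6 > arr[5]=3
(4, 5): arr[4]=12 > arr[5]=3

Total inversions: 9

The array has 9 inversion(s): (0,3), (0,5), (1,2), (1,3), (1,5), (2,3), (2,5), (3,5), (4,5). Each pair (i,j) satisfies i < j and arr[i] > arr[j].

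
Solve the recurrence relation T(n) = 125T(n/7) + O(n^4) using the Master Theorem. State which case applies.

Master Theorem for T(n) = 125T(n/7) + O(n^4):

a = 125, b = 7, c = 4
log_b(a) = log_7(125) = 2.4813

Case 3: c = 4 > log_7(125) = 2.4813
T(n) = O(n^4) = O(n^4)

For T(n) = 125T(n/7) + O(n^4): log_7(125) = 2.4813. This is Case 3 of the Master Theorem (c > log_b(a), work dominated by root), giving O(n^4).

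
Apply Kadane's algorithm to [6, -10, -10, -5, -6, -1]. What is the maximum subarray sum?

Using Kadane's algorithm on [6, -10, -10, -5, -6, -1]:

Scanning through the array:
Position 1 (value -10): max_ending_here = -4, max_so_far = 6
Position 2 (value -10): max_ending_here = -10, max_so_far = 6
Position 3 (value -5): max_ending_here = -5, max_so_far = 6
Position 4 (value -6): max_ending_here = -6, max_so_far = 6
Position 5 (value -1): max_ending_here = -1, max_so_far = 6

Maximum subarray: [6]
Maximum sum: 6

The maximum subarray is [6] with sum 6. This subarray runs from index 0 to index 0.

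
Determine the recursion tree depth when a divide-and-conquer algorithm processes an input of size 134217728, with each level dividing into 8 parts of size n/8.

For divide and conquer with division factor 8:

Problem sizes at each level:
Level 0: 134217728
Level 1: 16777216
Level 2: 2097152
Level 3: 262144
Level 4: 32768
Level 5: 4096
Level 6: 512
Level 7: 64
Level 8: 8
Level 9: 1

The root is level 0 and the size-1 base case is level 9 (the tree spans levels 0 through 9, i.e. 10 levels counting the root), so the depth is the number of divisions: log_8(134217728) = 9

The recursion tree depth is log_8(134217728) = 9. At each level, the problem size is divided by 8, so it takes 9 divisions to reduce to a base case of size 1. The algorithm makes 8 recursive calls at each level.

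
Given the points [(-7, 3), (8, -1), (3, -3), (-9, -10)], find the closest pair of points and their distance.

Computing all pairwise distances among 4 points:

d((-7, 3), (8, -1)) = 15.5242
d((-7, 3), (3, -3)) = 11.6619
d((-7, 3), (-9, -10)) = 13.1529
d((8, -1), (3, -3)) = 5.3852 <-- minimum
d((8, -1), (-9, -10)) = 19.2354
d((3, -3), (-9, -10)) = 13.8924

Closest pair: (8, -1) and (3, -3) with distance 5.3852

The closest pair is (8, -1) and (3, -3) with Euclidean distance 5.3852. For 4 points, brute-force pairwise comparison is shown above. For large n, the divide-and-conquer algorithm (sort by x, recurse on halves, check the dividing strip) achieves O(n log n).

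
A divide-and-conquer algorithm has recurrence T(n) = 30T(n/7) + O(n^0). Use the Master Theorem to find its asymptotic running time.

Master Theorem for T(n) = 30T(n/7) + O(n^0):

a = 30, b = 7, c = 0
log_b(a) = log_7(30) = 1.7479

Case 1: c = 0 < log_7(30) = 1.7479
T(n) = O(n^(log_7 30))

For T(n) = 30T(n/7) + O(n^0): log_7(30) = 1.7479. This is Case 1 of the Master Theorem (c < log_b(a), work dominated by leaves), giving O(n^(log_7 30)).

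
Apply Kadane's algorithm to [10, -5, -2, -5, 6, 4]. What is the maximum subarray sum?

Using Kadane's algorithm on [10, -5, -2, -5, 6, 4]:

Scanning through the array:
Position 1 (value -5): max_ending_here = 5, max_so_far = 10
Position 2 (value -2): max_ending_here = 3, max_so_far = 10
Position 3 (value -5): max_ending_here = -2, max_so_far = 10
Position 4 (value 6): max_ending_here = 6, max_so_far = 10
Position 5 (value 4): max_ending_here = 10, max_so_far = 10

Maximum subarray: [10]
Maximum sum: 10

The maximum subarray is [10] with sum 10. This subarray runs from index 0 to index 0.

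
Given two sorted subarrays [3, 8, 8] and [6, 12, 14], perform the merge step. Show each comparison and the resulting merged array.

Merging process:

Compare 3 vs 6: take 3 from left. Merged: [3]
Compare 8 vs 6: take 6 from right. Merged: [3, 6]
Compare 8 vs 12: take 8 from left. Merged: [3, 6, 8]
Compare 8 vs 12: take 8 from left. Merged: [3, 6, 8, 8]
Append remaining from right: [12, 14]. Merged: [3, 6, 8, 8, 12, 14]

Final merged array: [3, 6, 8, 8, 12, 14]
Total comparisons: 4

The merged array is [3, 6, 8, 8, 12, 14], requiring 4 comparisons. The merge step runs in O(n) time where n is the total number of elements.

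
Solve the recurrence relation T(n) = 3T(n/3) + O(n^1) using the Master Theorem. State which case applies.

Master Theorem for T(n) = 3T(n/3) + O(n^1):

a = 3, b = 3, c = 1
log_b(a) = log_3(3) = 1.0000

Case 2: c = 1 = log_3(3) = 1.0000
T(n) = O(n^1 log n) = O(n log n)

For T(n) = 3T(n/3) + O(n^1): log_3(3) = 1.0000. This is Case 2 of the Master Theorem (c = log_b(a), equal work at all levels), giving O(n log n).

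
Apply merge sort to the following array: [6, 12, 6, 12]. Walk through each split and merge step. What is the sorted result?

Merge sort trace:

Split: [6, 12, 6, 12] -> [6, 12] and [6, 12]
  Split: [6, 12] -> [6] and [12]
  Merge: [6] + [12] -> [6, 12]
  Split: [6, 12] -> [6] and [12]
  Merge: [6] + [12] -> [6, 12]
Merge: [6, 12] + [6, 12] -> [6, 6, 12, 12]

Final sorted array: [6, 6, 12, 12]

The merge sort proceeds by recursively splitting the array and merging sorted halves.
After all merges, the sorted array is [6, 6, 12, 12].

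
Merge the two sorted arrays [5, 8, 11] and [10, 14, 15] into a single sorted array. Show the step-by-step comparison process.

Merging process:

Compare 5 vs 10: take 5 from left. Merged: [5]
Compare 8 vs 10: take 8 from left. Merged: [5, 8]
Compare 11 vs 10: take 10 from right. Merged: [5, 8, 10]
Compare 11 vs 14: take 11 from left. Merged: [5, 8, 10, 11]
Append remaining from right: [14, 15]. Merged: [5, 8, 10, 11, 14, 15]

Final merged array: [5, 8, 10, 11, 14, 15]
Total comparisons: 4

The merged array is [5, 8, 10, 11, 14, 15], requiring 4 comparisons. The merge step runs in O(n) time where n is the total number of elements.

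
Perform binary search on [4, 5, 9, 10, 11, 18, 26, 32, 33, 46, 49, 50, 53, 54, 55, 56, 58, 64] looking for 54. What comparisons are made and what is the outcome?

Binary search for 54 in [4, 5, 9, 10, 11, 18, 26, 32, 33, 46, 49, 50, 53, 54, 55, 56, 58, 64]:

lo=0, hi=17, mid=8, arr[mid]=33 -> 33 < 54, search right half
lo=9, hi=17, mid=13, arr[mid]=54 -> Found target at index 13!

Binary search finds 54 at index 13 after 2 comparisons. The search repeatedly halves the search space by comparing with the middle element.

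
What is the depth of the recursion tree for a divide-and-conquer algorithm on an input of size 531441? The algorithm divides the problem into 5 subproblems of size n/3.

For divide and conquer with division factor 3:

Problem sizes at each level:
Level 0: 531441
Level 1: 177147
Level 2: 59049
Level 3: 19683
Level 4: 6561
Level 5: 2187
Level 6: 729
Level 7: 243
Level 8: 81
Level 9: 27
Level 10: 9
Level 11: 3
Level 12: 1

The root is level 0 and the size-1 base case is level 12 (the tree spans levels 0 through 12, i.e. 13 levels counting the root), so the depth is the number of divisions: log_3(531441) = 12

The recursion tree depth is log_3(531441) = 12. At each level, the problem size is divided by 3, so it takes 12 divisions to reduce to a base case of size 1. The algorithm makes 5 recursive calls at each level.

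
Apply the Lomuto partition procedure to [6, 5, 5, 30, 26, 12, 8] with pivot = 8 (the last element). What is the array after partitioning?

Lomuto partition with pivot = 8:

Initial array: [6, 5, 5, 30, 26, 12, 8]

arr[0]=6 <= 8: swap with position 0, array becomes [6, 5, 5, 30, 26, 12, 8]
arr[1]=5 <= 8: swap with position 1, array becomes [6, 5, 5, 30, 26, 12, 8]
arr[2]=5 <= 8: swap with position 2, array becomes [6, 5, 5, 30, 26, 12, 8]
arr[3]=30 > 8: no swap
arr[4]=26 > 8: no swap
arr[5]=12 > 8: no swap

Place pivot at position 3: [6, 5, 5, 8, 26, 12, 30]
Pivot position: 3

After partitioning with pivot 8, the array becomes [6, 5, 5, 8, 26, 12, 30]. The pivot is placed at index 3. All elements to the left of the pivot are <= 8, and all elements to the right are > 8.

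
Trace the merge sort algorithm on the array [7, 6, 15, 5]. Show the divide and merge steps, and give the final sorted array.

Merge sort trace:

Split: [7, 6, 15, 5] -> [7, 6] and [15, 5]
  Split: [7, 6] -> [7] and [6]
  Merge: [7] + [6] -> [6, 7]
  Split: [15, 5] -> [15] and [5]
  Merge: [15] + [5] -> [5, 15]
Merge: [6, 7] + [5, 15] -> [5, 6, 7, 15]

Final sorted array: [5, 6, 7, 15]

The merge sort proceeds by recursively splitting the array and merging sorted halves.
After all merges, the sorted array is [5, 6, 7, 15].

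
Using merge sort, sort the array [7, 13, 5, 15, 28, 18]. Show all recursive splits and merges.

Merge sort trace:

Split: [7, 13, 5, 15, 28, 18] -> [7, 13, 5] and [15, 28, 18]
  Split: [7, 13, 5] -> [7] and [13, 5]
    Split: [13, 5] -> [13] and [5]
    Merge: [13] + [5] -> [5, 13]
  Merge: [7] + [5, 13] -> [5, 7, 13]
  Split: [15, 28, 18] -> [15] and [28, 18]
    Split: [28, 18] -> [28] and [18]
    Merge: [28] + [18] -> [18, 28]
  Merge: [15] + [18, 28] -> [15, 18, 28]
Merge: [5, 7, 13] + [15, 18, 28] -> [5, 7, 13, 15, 18, 28]

Final sorted array: [5, 7, 13, 15, 18, 28]

The merge sort proceeds by recursively splitting the array and merging sorted halves.
After all merges, the sorted array is [5, 7, 13, 15, 18, 28].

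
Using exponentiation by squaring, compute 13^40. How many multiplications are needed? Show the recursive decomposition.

Computing 13^40 by squaring (build up from 13^1; each line after the first costs one multiplication):

13^1 = 13
13^2 = (13^1)^2 = 13^2 = 169
13^4 = (13^2)^2 = 169^2 = 28561
13^5 = 13 * 13^4 = 13 * 28561 = 371293
13^10 = (13^5)^2 = 371293^2 = 137858491849
13^20 = (13^10)^2 = 137858491849^2 = 19004963774880799438801
13^40 = (13^20)^2 = 19004963774880799438801^2 = 361188648084531445929920877641340156544317601

Result: 361188648084531445929920877641340156544317601
Multiplications needed: 6 (6 lines after 13^1)

13^40 = 361188648084531445929920877641340156544317601. Using exponentiation by squaring, this requires 6 multiplications. The key idea: if the exponent is even, square the half-power; if odd, multiply by the base once.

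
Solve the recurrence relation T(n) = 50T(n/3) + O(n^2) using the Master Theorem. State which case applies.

Master Theorem for T(n) = 50T(n/3) + O(n^2):

a = 50, b = 3, c = 2
log_b(a) = log_3(50) = 3.5609

Case 1: c = 2 < log_3(50) = 3.5609
T(n) = O(n^(log_3 50))

For T(n) = 50T(n/3) + O(n^2): log_3(50) = 3.5609. This is Case 1 of the Master Theorem (c < log_b(a), work dominated by leaves), giving O(n^(log_3 50)).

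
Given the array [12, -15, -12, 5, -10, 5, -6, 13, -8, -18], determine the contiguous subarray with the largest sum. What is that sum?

Using Kadane's algorithm on [12, -15, -12, 5, -10, 5, -6, 13, -8, -18]:

Scanning through the array:
Position 1 (value -15): max_ending_here = -3, max_so_far = 12
Position 2 (value -12): max_ending_here = -12, max_so_far = 12
Position 3 (value 5): max_ending_here = 5, max_so_far = 12
Position 4 (value -10): max_ending_here = -5, max_so_far = 12
Position 5 (value 5): max_ending_here = 5, max_so_far = 12
Position 6 (value -6): max_ending_here = -1, max_so_far = 12
Position 7 (value 13): max_ending_here = 13, max_so_far = 13
Position 8 (value -8): max_ending_here = 5, max_so_far = 13
Position 9 (value -18): max_ending_here = -13, max_so_far = 13

Maximum subarray: [13]
Maximum sum: 13

The maximum subarray is [13] with sum 13. This subarray runs from index 7 to index 7.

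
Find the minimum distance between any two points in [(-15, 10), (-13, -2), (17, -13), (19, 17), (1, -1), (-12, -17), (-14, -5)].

Computing all pairwise distances among 7 points:

d((-15, 10), (-13, -2)) = 12.1655
d((-15, 10), (17, -13)) = 39.4081
d((-15, 10), (19, 17)) = 34.7131
d((-15, 10), (1, -1)) = 19.4165
d((-15, 10), (-12, -17)) = 27.1662
d((-15, 10), (-14, -5)) = 15.0333
d((-13, -2), (17, -13)) = 31.9531
d((-13, -2), (19, 17)) = 37.2156
d((-13, -2), (1, -1)) = 14.0357
d((-13, -2), (-12, -17)) = 15.0333
d((-13, -2), (-14, -5)) = 3.1623 <-- minimum
d((17, -13), (19, 17)) = 30.0666
d((17, -13), (1, -1)) = 20.0
d((17, -13), (-12, -17)) = 29.2746
d((17, -13), (-14, -5)) = 32.0156
d((19, 17), (1, -1)) = 25.4558
d((19, 17), (-12, -17)) = 46.0109
d((19, 17), (-14, -5)) = 39.6611
d((1, -1), (-12, -17)) = 20.6155
d((1, -1), (-14, -5)) = 15.5242
d((-12, -17), (-14, -5)) = 12.1655

Closest pair: (-13, -2) and (-14, -5) with distance 3.1623

The closest pair is (-13, -2) and (-14, -5) with Euclidean distance 3.1623. For 7 points, brute-force pairwise comparison is shown above. For large n, the divide-and-conquer algorithm (sort by x, recurse on halves, check the dividing strip) achieves O(n log n).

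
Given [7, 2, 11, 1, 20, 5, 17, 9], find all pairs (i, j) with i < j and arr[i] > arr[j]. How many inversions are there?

Finding inversions in [7, 2, 11, 1, 20, 5, 17, 9]:

(0, 1): arr[0]=7 > arr[1]=2
(0, 3): arr[0]=7 > arr[3]=1
(0, 5): arr[0]=7 > arr[5]=5
(1, 3): arr[1]=2 > arr[3]=1
(2, 3): arr[2]=11 > arr[3]=1
(2, 5): arr[2]=11 > arr[5]=5
(2, 7): arr[2]=11 > arr[7]=9
(4, 5): arr[4]=20 > arr[5]=5
(4, 6): arr[4]=20 > arr[6]=17
(4, 7): arr[4]=20 > arr[7]=9
(6, 7): arr[6]=17 > arr[7]=9

Total inversions: 11

The array has 11 inversion(s): (0,1), (0,3), (0,5), (1,3), (2,3), (2,5), (2,7), (4,5), (4,6), (4,7), (6,7). Each pair (i,j) satisfies i < j and arr[i] > arr[j].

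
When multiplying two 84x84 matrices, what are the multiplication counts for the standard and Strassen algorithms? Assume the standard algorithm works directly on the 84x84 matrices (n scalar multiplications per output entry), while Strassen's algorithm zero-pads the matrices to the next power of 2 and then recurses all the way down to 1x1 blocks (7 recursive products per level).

Matrix multiplication for 84x84 matrices:

Strassen's algorithm requires power-of-2 dimensions. Pad 84x84 to 128x128 (next power of 2).

Standard algorithm: 84^3 = 592704 multiplications
Strassen's algorithm: 7^(log2(128)) = 7^7 = 823543 multiplications
Difference: 592704 - 823543 = -230839 (Strassen uses MORE here due to padding overhead — for small or just-over-power-of-2 n, padding can outweigh the per-level savings)

Standard: 592704 multiplications (84^3). Strassen: 823543 multiplications (7^7, after padding to 128x128). Strassen reduces 8 recursive multiplications to 7 at each level.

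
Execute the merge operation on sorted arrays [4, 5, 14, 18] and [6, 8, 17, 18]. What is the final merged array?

Merging process:

Compare 4 vs 6: take 4 from left. Merged: [4]
Compare 5 vs 6: take 5 from left. Merged: [4, 5]
Compare 14 vs 6: take 6 from right. Merged: [4, 5, 6]
Compare 14 vs 8: take 8 from right. Merged: [4, 5, 6, 8]
Compare 14 vs 17: take 14 from left. Merged: [4, 5, 6, 8, 14]
Compare 18 vs 17: take 17 from right. Merged: [4, 5, 6, 8, 14, 17]
Compare 18 vs 18: take 18 from left. Merged: [4, 5, 6, 8, 14, 17, 18]
Append remaining from right: [18]. Merged: [4, 5, 6, 8, 14, 17, 18, 18]

Final merged array: [4, 5, 6, 8, 14, 17, 18, 18]
Total comparisons: 7

The merged array is [4, 5, 6, 8, 14, 17, 18, 18], requiring 7 comparisons. The merge step runs in O(n) time where n is the total number of elements.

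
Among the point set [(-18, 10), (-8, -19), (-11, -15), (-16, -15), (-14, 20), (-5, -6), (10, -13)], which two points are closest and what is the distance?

Computing all pairwise distances among 7 points:

d((-18, 10), (-8, -19)) = 30.6757
d((-18, 10), (-11, -15)) = 25.9615
d((-18, 10), (-16, -15)) = 25.0799
d((-18, 10), (-14, 20)) = 10.7703
d((-18, 10), (-5, -6)) = 20.6155
d((-18, 10), (10, -13)) = 36.2353
d((-8, -19), (-11, -15)) = 5.0 <-- minimum
d((-8, -19), (-16, -15)) = 8.9443
d((-8, -19), (-14, 20)) = 39.4588
d((-8, -19), (-5, -6)) = 13.3417
d((-8, -19), (10, -13)) = 18.9737
d((-11, -15), (-16, -15)) = 5.0 <-- minimum
d((-11, -15), (-14, 20)) = 35.1283
d((-11, -15), (-5, -6)) = 10.8167
d((-11, -15), (10, -13)) = 21.095
d((-16, -15), (-14, 20)) = 35.0571
d((-16, -15), (-5, -6)) = 14.2127
d((-16, -15), (10, -13)) = 26.0768
d((-14, 20), (-5, -6)) = 27.5136
d((-14, 20), (10, -13)) = 40.8044
d((-5, -6), (10, -13)) = 16.5529

Minimum distance: 5.0 (tie among 2 pairs: (-8, -19) and (-11, -15); (-11, -15) and (-16, -15))

The minimum Euclidean distance is 5.0. There is a tie: 2 pairs achieve this minimum — (-8, -19) and (-11, -15); (-11, -15) and (-16, -15). Any of these is a valid closest pair. For 7 points, brute-force pairwise comparison is shown above. For large n, the divide-and-conquer algorithm (sort by x, recurse on halves, check the dividing strip) achieves O(n log n).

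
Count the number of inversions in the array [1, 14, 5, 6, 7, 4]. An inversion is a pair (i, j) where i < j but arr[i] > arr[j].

Finding inversions in [1, 14, 5, 6, 7, 4]:

(1, 2): arr[1]=14 > arr[2]=5
(1, 3): arr[1]=14 > arr[3]=6
(1, 4): arr[1]=14 > arr[4]=7
(1, 5): arr[1]=14 > arr[5]=4
(2, 5): arr[2]=5 > arr[5]=4
(3, 5): arr[3]=6 > arr[5]=4
(4, 5): arr[4]=7 > arr[5]=4

Total inversions: 7

The array has 7 inversion(s): (1,2), (1,3), (1,4), (1,5), (2,5), (3,5), (4,5). Each pair (i,j) satisfies i < j and arr[i] > arr[j].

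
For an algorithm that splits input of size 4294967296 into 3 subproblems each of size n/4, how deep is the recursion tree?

For divide and conquer with division factor 4:

Problem sizes at each level:
Level 0: 4294967296
Level 1: 1073741824
Level 2: 268435456
Level 3: 67108864
Level 4: 16777216
Level 5: 4194304
Level 6: 1048576
Level 7: 262144
Level 8: 65536
Level 9: 16384
Level 10: 4096
Level 11: 1024
Level 12: 256
Level 13: 64
Level 14: 16
Level 15: 4
Level 16: 1

The root is level 0 and the size-1 base case is level 16 (the tree spans levels 0 through 16, i.e. 17 levels counting the root), so the depth is the number of divisions: log_4(4294967296) = 16

The recursion tree depth is log_4(4294967296) = 16. At each level, the problem size is divided by 4, so it takes 16 divisions to reduce to a base case of size 1. The algorithm makes 3 recursive calls at each level.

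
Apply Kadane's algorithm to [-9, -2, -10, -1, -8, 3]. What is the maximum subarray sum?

Using Kadane's algorithm on [-9, -2, -10, -1, -8, 3]:

Scanning through the array:
Position 1 (value -2): max_ending_here = -2, max_so_far = -2
Position 2 (value -10): max_ending_here = -10, max_so_far = -2
Position 3 (value -1): max_ending_here = -1, max_so_far = -1
Position 4 (value -8): max_ending_here = -8, max_so_far = -1
Position 5 (value 3): max_ending_here = 3, max_so_far = 3

Maximum subarray: [3]
Maximum sum: 3

The maximum subarray is [3] with sum 3. This subarray runs from index 5 to index 5.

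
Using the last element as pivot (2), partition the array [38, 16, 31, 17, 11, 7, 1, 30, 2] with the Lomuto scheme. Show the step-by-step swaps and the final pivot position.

Lomuto partition with pivot = 2:

Initial array: [38, 16, 31, 17, 11, 7, 1, 30, 2]

arr[0]=38 > 2: no swap
arr[1]=16 > 2: no swap
arr[2]=31 > 2: no swap
arr[3]=17 > 2: no swap
arr[4]=11 > 2: no swap
arr[5]=7 > 2: no swap
arr[6]=1 <= 2: swap with position 0, array becomes [1, 16, 31, 17, 11, 7, 38, 30, 2]
arr[7]=30 > 2: no swap

Place pivot at position 1: [1, 2, 31, 17, 11, 7, 38, 30, 16]
Pivot position: 1

After partitioning with pivot 2, the array becomes [1, 2, 31, 17, 11, 7, 38, 30, 16]. The pivot is placed at index 1. All elements to the left of the pivot are <= 2, and all elements to the right are > 2.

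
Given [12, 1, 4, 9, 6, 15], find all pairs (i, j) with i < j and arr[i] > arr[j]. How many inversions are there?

Finding inversions in [12, 1, 4, 9, 6, 15]:

(0, 1): arr[0]=12 > arr[1]=1
(0, 2): arr[0]=12 > arr[2]=4
(0, 3): arr[0]=12 > arr[3]=9
(0, 4): arr[0]=12 > arr[4]=6
(3, 4): arr[3]=9 > arr[4]=6

Total inversions: 5

The array has 5 inversion(s): (0,1), (0,2), (0,3), (0,4), (3,4). Each pair (i,j) satisfies i < j and arr[i] > arr[j].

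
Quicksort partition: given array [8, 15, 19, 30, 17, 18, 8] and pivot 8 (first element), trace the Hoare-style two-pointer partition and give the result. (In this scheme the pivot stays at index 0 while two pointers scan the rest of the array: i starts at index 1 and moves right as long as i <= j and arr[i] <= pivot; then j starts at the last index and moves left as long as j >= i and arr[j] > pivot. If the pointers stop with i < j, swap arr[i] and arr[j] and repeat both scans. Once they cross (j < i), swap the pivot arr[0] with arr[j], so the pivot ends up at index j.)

Hoare-style two-pointer partition with pivot = 8:

Initial array: [8, 15, 19, 30, 17, 18, 8]

Pointers start at i = 1, j = 6.
i stops at index 1 (arr[1]=15 > 8), j stops at index 6 (arr[6]=8 <= 8): swap arr[1] and arr[6], array becomes [8, 8, 19, 30, 17, 18, 15]
i ends at 2, j ends at 1: the pointers have crossed (j < i), so scanning stops.

Swap pivot arr[0] with arr[1] to place pivot at position 1: [8, 8, 19, 30, 17, 18, 15]
Pivot position: 1

After partitioning with pivot 8, the array becomes [8, 8, 19, 30, 17, 18, 15]. The pivot is placed at index 1. All elements to the left of the pivot are <= 8, and all elements to the right are > 8.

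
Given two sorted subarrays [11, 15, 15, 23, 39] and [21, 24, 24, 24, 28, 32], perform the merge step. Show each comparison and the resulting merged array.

Merging process:

Compare 11 vs 21: take 11 from left. Merged: [11]
Compare 15 vs 21: take 15 from left. Merged: [11, 15]
Compare 15 vs 21: take 15 from left. Merged: [11, 15, 15]
Compare 23 vs 21: take 21 from right. Merged: [11, 15, 15, 21]
Compare 23 vs 24: take 23 from left. Merged: [11, 15, 15, 21, 23]
Compare 39 vs 24: take 24 from right. Merged: [11, 15, 15, 21, 23, 24]
Compare 39 vs 24: take 24 from right. Merged: [11, 15, 15, 21, 23, 24, 24]
Compare 39 vs 24: take 24 from right. Merged: [11, 15, 15, 21, 23, 24, 24, 24]
Compare 39 vs 28: take 28 from right. Merged: [11, 15, 15, 21, 23, 24, 24, 24, 28]
Compare 39 vs 32: take 32 from right. Merged: [11, 15, 15, 21, 23, 24, 24, 24, 28, 32]
Append remaining from left: [39]. Merged: [11, 15, 15, 21, 23, 24, 24, 24, 28, 32, 39]

Final merged array: [11, 15, 15, 21, 23, 24, 24, 24, 28, 32, 39]
Total comparisons: 10

The merged array is [11, 15, 15, 21, 23, 24, 24, 24, 28, 32, 39], requiring 10 comparisons. The merge step runs in O(n) time where n is the total number of elements.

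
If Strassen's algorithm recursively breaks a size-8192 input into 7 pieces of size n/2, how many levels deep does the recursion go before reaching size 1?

For divide and conquer with division factor 2:

Problem sizes at each level:
Level 0: 8192
Level 1: 4096
Level 2: 2048
Level 3: 1024
Level 4: 512
Level 5: 256
Level 6: 128
Level 7: 64
Level 8: 32
Level 9: 16
Level 10: 8
Level 11: 4
Level 12: 2
Level 13: 1

The root is level 0 and the size-1 base case is level 13 (the tree spans levels 0 through 13, i.e. 14 levels counting the root), so the depth is the number of divisions: log_2(8192) = 13

The recursion tree depth is log_2(8192) = 13. At each level, the problem size is divided by 2, so it takes 13 divisions to reduce to a base case of size 1. The algorithm makes 7 recursive calls at each level.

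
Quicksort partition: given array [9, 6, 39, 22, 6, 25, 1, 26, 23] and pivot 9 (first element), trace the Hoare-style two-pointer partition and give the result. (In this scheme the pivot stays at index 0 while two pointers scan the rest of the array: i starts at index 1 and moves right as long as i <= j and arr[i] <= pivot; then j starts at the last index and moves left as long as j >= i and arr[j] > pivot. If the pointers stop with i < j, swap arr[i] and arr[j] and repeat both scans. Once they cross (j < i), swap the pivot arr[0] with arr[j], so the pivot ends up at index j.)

Hoare-style two-pointer partition with pivot = 9:

Initial array: [9, 6, 39, 22, 6, 25, 1, 26, 23]

Pointers start at i = 1, j = 8.
i stops at index 2 (arr[2]=39 > 9), j stops at index 6 (arr[6]=1 <= 9): swap arr[2] and arr[6], array becomes [9, 6, 1, 22, 6, 25, 39, 26, 23]
i stops at index 3 (arr[3]=22 > 9), j stops at index 4 (arr[4]=6 <= 9): swap arr[3] and arr[4], array becomes [9, 6, 1, 6, 22, 25, 39, 26, 23]
i ends at 4, j ends at 3: the pointers have crossed (j < i), so scanning stops.

Swap pivot arr[0] with arr[3] to place pivot at position 3: [6, 6, 1, 9, 22, 25, 39, 26, 23]
Pivot position: 3

After partitioning with pivot 9, the array becomes [6, 6, 1, 9, 22, 25, 39, 26, 23]. The pivot is placed at index 3. All elements to the left of the pivot are <= 9, and all elements to the right are > 9.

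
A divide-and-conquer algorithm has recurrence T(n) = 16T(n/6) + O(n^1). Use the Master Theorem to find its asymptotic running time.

Master Theorem for T(n) = 16T(n/6) + O(n^1):

a = 16, b = 6, c = 1
log_b(a) = log_6(16) = 1.5474

Case 1: c = 1 < log_6(16) = 1.5474
T(n) = O(n^(log_6 16))

For T(n) = 16T(n/6) + O(n^1): log_6(16) = 1.5474. This is Case 1 of the Master Theorem (c < log_b(a), work dominated by leaves), giving O(n^(log_6 16)).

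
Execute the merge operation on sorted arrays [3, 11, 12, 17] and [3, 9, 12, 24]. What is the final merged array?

Merging process:

Compare 3 vs 3: take 3 from left. Merged: [3]
Compare 11 vs 3: take 3 from right. Merged: [3, 3]
Compare 11 vs 9: take 9 from right. Merged: [3, 3, 9]
Compare 11 vs 12: take 11 from left. Merged: [3, 3, 9, 11]
Compare 12 vs 12: take 12 from left. Merged: [3, 3, 9, 11, 12]
Compare 17 vs 12: take 12 from right. Merged: [3, 3, 9, 11, 12, 12]
Compare 17 vs 24: take 17 from left. Merged: [3, 3, 9, 11, 12, 12, 17]
Append remaining from right: [24]. Merged: [3, 3, 9, 11, 12, 12, 17, 24]

Final merged array: [3, 3, 9, 11, 12, 12, 17, 24]
Total comparisons: 7

The merged array is [3, 3, 9, 11, 12, 12, 17, 24], requiring 7 comparisons. The merge step runs in O(n) time where n is the total number of elements.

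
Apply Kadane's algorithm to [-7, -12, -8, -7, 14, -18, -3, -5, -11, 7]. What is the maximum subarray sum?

Using Kadane's algorithm on [-7, -12, -8, -7, 14, -18, -3, -5, -11, 7]:

Scanning through the array:
Position 1 (value -12): max_ending_here = -12, max_so_far = -7
Position 2 (value -8): max_ending_here = -8, max_so_far = -7
Position 3 (value -7): max_ending_here = -7, max_so_far = -7
Position 4 (value 14): max_ending_here = 14, max_so_far = 14
Position 5 (value -18): max_ending_here = -4, max_so_far = 14
Position 6 (value -3): max_ending_here = -3, max_so_far = 14
Position 7 (value -5): max_ending_here = -5, max_so_far = 14
Position 8 (value -11): max_ending_here = -11, max_so_far = 14
Position 9 (value 7): max_ending_here = 7, max_so_far = 14

Maximum subarray: [14]
Maximum sum: 14

The maximum subarray is [14] with sum 14. This subarray runs from index 4 to index 4.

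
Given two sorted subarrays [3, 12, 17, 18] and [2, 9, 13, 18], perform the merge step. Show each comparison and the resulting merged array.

Merging process:

Compare 3 vs 2: take 2 from right. Merged: [2]
Compare 3 vs 9: take 3 from left. Merged: [2, 3]
Compare 12 vs 9: take 9 from right. Merged: [2, 3, 9]
Compare 12 vs 13: take 12 from left. Merged: [2, 3, 9, 12]
Compare 17 vs 13: take 13 from right. Merged: [2, 3, 9, 12, 13]
Compare 17 vs 18: take 17 from left. Merged: [2, 3, 9, 12, 13, 17]
Compare 18 vs 18: take 18 from left. Merged: [2, 3, 9, 12, 13, 17, 18]
Append remaining from right: [18]. Merged: [2, 3, 9, 12, 13, 17, 18, 18]

Final merged array: [2, 3, 9, 12, 13, 17, 18, 18]
Total comparisons: 7

The merged array is [2, 3, 9, 12, 13, 17, 18, 18], requiring 7 comparisons. The merge step runs in O(n) time where n is the total number of elements.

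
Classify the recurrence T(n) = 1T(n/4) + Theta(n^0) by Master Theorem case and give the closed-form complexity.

Master Theorem for T(n) = 1T(n/4) + O(n^0):

a = 1, b = 4, c = 0
log_b(a) = log_4(1) = 0.0000

Case 2: c = 0 = log_4(1) = 0.0000
T(n) = O(n^0 log n) = O(log n)

For T(n) = 1T(n/4) + O(n^0): log_4(1) = 0.0000. This is Case 2 of the Master Theorem (c = log_b(a), equal work at all levels), giving O(log n).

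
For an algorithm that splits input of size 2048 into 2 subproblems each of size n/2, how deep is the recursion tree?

For divide and conquer with division factor 2:

Problem sizes at each level:
Level 0: 2048
Level 1: 1024
Level 2: 512
Level 3: 256
Level 4: 128
Level 5: 64
Level 6: 32
Level 7: 16
Level 8: 8
Level 9: 4
Level 10: 2
Level 11: 1

The root is level 0 and the size-1 base case is level 11 (the tree spans levels 0 through 11, i.e. 12 levels counting the root), so the depth is the number of divisions: log_2(2048) = 11

The recursion tree depth is log_2(2048) = 11. At each level, the problem size is divided by 2, so it takes 11 divisions to reduce to a base case of size 1. The algorithm makes 2 recursive calls at each level.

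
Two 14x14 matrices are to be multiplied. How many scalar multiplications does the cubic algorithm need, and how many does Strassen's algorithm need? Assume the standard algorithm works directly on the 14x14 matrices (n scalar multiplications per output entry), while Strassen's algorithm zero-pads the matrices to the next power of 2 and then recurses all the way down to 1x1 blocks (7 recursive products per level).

Matrix multiplication for 14x14 matrices:

Strassen's algorithm requires power-of-2 dimensions. Pad 14x14 to 16x16 (next power of 2).

Standard algorithm: 14^3 = 2744 multiplications
Strassen's algorithm: 7^(log2(16)) = 7^4 = 2401 multiplications
Savings: 2744 - 2401 = 343 multiplications

Standard: 2744 multiplications (14^3). Strassen: 2401 multiplications (7^4, after padding to 16x16). Strassen reduces 8 recursive multiplications to 7 at each level.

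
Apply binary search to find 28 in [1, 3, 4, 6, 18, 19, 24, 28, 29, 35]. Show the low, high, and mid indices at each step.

Binary search for 28 in [1, 3, 4, 6, 18, 19, 24, 28, 29, 35]:

lo=0, hi=9, mid=4, arr[mid]=18 -> 18 < 28, search right half
lo=5, hi=9, mid=7, arr[mid]=28 -> Found target at index 7!

Binary search finds 28 at index 7 after 2 comparisons. The search repeatedly halves the search space by comparing with the middle element.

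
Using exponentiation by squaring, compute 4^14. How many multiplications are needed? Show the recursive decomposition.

Computing 4^14 by squaring (build up from 4^1; each line after the first costs one multiplication):

4^1 = 4
4^2 = (4^1)^2 = 4^2 = 16
4^3 = 4 * 4^2 = 4 * 16 = 64
4^6 = (4^3)^2 = 64^2 = 4096
4^7 = 4 * 4^6 = 4 * 4096 = 16384
4^14 = (4^7)^2 = 16384^2 = 268435456

Result: 268435456
Multiplications needed: 5 (5 lines after 4^1)

4^14 = 268435456. Using exponentiation by squaring, this requires 5 multiplications. The key idea: if the exponent is even, square the half-power; if odd, multiply by the base once.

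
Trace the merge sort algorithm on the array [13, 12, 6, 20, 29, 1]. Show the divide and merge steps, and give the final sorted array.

Merge sort trace:

Split: [13, 12, 6, 20, 29, 1] -> [13, 12, 6] and [20, 29, 1]
  Split: [13, 12, 6] -> [13] and [12, 6]
    Split: [12, 6] -> [12] and [6]
    Merge: [12] + [6] -> [6, 12]
  Merge: [13] + [6, 12] -> [6, 12, 13]
  Split: [20, 29, 1] -> [20] and [29, 1]
    Split: [29, 1] -> [29] and [1]
    Merge: [29] + [1] -> [1, 29]
  Merge: [20] + [1, 29] -> [1, 20, 29]
Merge: [6, 12, 13] + [1, 20, 29] -> [1, 6, 12, 13, 20, 29]

Final sorted array: [1, 6, 12, 13, 20, 29]

The merge sort proceeds by recursively splitting the array and merging sorted halves.
After all merges, the sorted array is [1, 6, 12, 13, 20, 29].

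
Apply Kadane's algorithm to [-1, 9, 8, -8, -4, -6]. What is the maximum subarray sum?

Using Kadane's algorithm on [-1, 9, 8, -8, -4, -6]:

Scanning through the array:
Position 1 (value 9): max_ending_here = 9, max_so_far = 9
Position 2 (value 8): max_ending_here = 17, max_so_far = 17
Position 3 (value -8): max_ending_here = 9, max_so_far = 17
Position 4 (value -4): max_ending_here = 5, max_so_far = 17
Position 5 (value -6): max_ending_here = -1, max_so_far = 17

Maximum subarray: [9, 8]
Maximum sum: 17

The maximum subarray is [9, 8] with sum 17. This subarray runs from index 1 to index 2.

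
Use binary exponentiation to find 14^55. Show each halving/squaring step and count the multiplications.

Computing 14^55 by squaring (build up from 14^1; each line after the first costs one multiplication):

14^1 = 14
14^2 = (14^1)^2 = 14^2 = 196
14^3 = 14 * 14^2 = 14 * 196 = 2744
14^6 = (14^3)^2 = 2744^2 = 7529536
14^12 = (14^6)^2 = 7529536^2 = 56693912375296
14^13 = 14 * 14^12 = 14 * 56693912375296 = 793714773254144
14^26 = (14^13)^2 = 793714773254144^2 = 629983141281877223603213172736
14^27 = 14 * 14^26 = 14 * 629983141281877223603213172736 = 8819763977946281130444984418304
14^54 = (14^27)^2 = 8819763977946281130444984418304^2 = 77788236626678808982722471083604074886584214739573349250236416
14^55 = 14 * 14^54 = 14 * 77788236626678808982722471083604074886584214739573349250236416 = 1089035312773503325758114595170457048412179006354026889503309824

Result: 1089035312773503325758114595170457048412179006354026889503309824
Multiplications needed: 9 (9 lines after 14^1)

14^55 = 1089035312773503325758114595170457048412179006354026889503309824. Using exponentiation by squaring, this requires 9 multiplications. The key idea: if the exponent is even, square the half-power; if odd, multiply by the base once.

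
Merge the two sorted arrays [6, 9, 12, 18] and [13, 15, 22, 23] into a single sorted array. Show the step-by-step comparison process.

Merging process:

Compare 6 vs 13: take 6 from left. Merged: [6]
Compare 9 vs 13: take 9 from left. Merged: [6, 9]
Compare 12 vs 13: take 12 from left. Merged: [6, 9, 12]
Compare 18 vs 13: take 13 from right. Merged: [6, 9, 12, 13]
Compare 18 vs 15: take 15 from right. Merged: [6, 9, 12, 13, 15]
Compare 18 vs 22: take 18 from left. Merged: [6, 9, 12, 13, 15, 18]
Append remaining from right: [22, 23]. Merged: [6, 9, 12, 13, 15, 18, 22, 23]

Final merged array: [6, 9, 12, 13, 15, 18, 22, 23]
Total comparisons: 6

The merged array is [6, 9, 12, 13, 15, 18, 22, 23], requiring 6 comparisons. The merge step runs in O(n) time where n is the total number of elements.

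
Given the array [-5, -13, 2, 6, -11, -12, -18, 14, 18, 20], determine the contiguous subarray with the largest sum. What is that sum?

Using Kadane's algorithm on [-5, -13, 2, 6, -11, -12, -18, 14, 18, 20]:

Scanning through the array:
Position 1 (value -13): max_ending_here = -13, max_so_far = -5
Position 2 (value 2): max_ending_here = 2, max_so_far = 2
Position 3 (value 6): max_ending_here = 8, max_so_far = 8
Position 4 (value -11): max_ending_here = -3, max_so_far = 8
Position 5 (value -12): max_ending_here = -12, max_so_far = 8
Position 6 (value -18): max_ending_here = -18, max_so_far = 8
Position 7 (value 14): max_ending_here = 14, max_so_far = 14
Position 8 (value 18): max_ending_here = 32, max_so_far = 32
Position 9 (value 20): max_ending_here = 52, max_so_far = 52

Maximum subarray: [14, 18, 20]
Maximum sum: 52

The maximum subarray is [14, 18, 20] with sum 52. This subarray runs from index 7 to index 9.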